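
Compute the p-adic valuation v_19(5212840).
v_19(5212840) = 4

v_19(n) is the largest exponent k such that 19^k divides n. Factor out: 5212840 = 19^4 · 40. (Sign doesn't affect v_p.) So v_19(5212840) = 4.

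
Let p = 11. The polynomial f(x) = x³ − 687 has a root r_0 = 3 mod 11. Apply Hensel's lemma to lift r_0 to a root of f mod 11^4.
r_3 = 135 (mod 14641)

Hensel: r_{i+1} = r_i − f(r_i)/f′(r_i) mod 11^{i+2}, where f′(x) = 3x². Iterate:
  r_0 = 3 (mod 11)
  r_1 = 14 (mod 121)
  r_2 = 135 (mod 1331)
  r_3 = 135 (mod 14641)
Final: r = 135 with f(r) ≡ 0 mod 11^4.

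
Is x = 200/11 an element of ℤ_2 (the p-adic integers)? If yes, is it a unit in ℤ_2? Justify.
x ∈ ℤ_2 but not a unit; v_2(x) = 3 > 0

ℤ_2 = {x ∈ ℚ_2 : v_2(x) ≥ 0} and ℤ_2^× = {x ∈ ℤ_2 : v_2(x) = 0}. Here v_2(200/11) = v_2(num) − v_2(den) = 3; compare against these criteria.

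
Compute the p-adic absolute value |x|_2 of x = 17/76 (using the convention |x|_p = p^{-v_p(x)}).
|17/76|_2 = 4

Step 1 — compute v_2(x) by factoring powers of 2 out of the numerator and denominator: v_2(17/76) = -2. Step 2 — apply |x|_p = p^{-v_p(x)} = 2^{2} = 4.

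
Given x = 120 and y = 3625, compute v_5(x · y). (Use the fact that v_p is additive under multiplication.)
v_5(435000) = 4

v_p(x) = 1 (factor: 120 = 5^1 · 24); v_p(y) = 3 (factor: 3625 = 5^3 · 29). Additivity: v_p(xy) = v_p(x) + v_p(y) = 1 + 3 = 4. (Direct check: xy = 435000 = 5^4 · (696).)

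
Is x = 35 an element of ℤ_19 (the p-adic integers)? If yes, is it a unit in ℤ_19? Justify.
x ∈ ℤ_19^× (unit); v_19(x) = 0

ℤ_19 = {x ∈ ℚ_19 : v_19(x) ≥ 0} and ℤ_19^× = {x ∈ ℤ_19 : v_19(x) = 0}. Here v_19(35) = v_19(num) − v_19(den) = 0; compare against these criteria.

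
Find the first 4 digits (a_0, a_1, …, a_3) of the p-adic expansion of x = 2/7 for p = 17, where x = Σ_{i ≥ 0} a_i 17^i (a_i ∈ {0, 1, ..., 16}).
(a_0, …, a_3) = (10, 14, 4, 7)

v_17(2/7) = 0 (numerator and denominator both coprime to 17), so x ∈ ℤ_17^×. Compute digits iteratively via a_i = x_i mod 17, x_{i+1} = (x_i − a_i)/17, with x_0 = x:
  x_0 = 2/7;  a_0 = 10;  x_1 = (x_0 − 10)/17 = -4/7
  x_1 = -4/7;  a_1 = 14;  x_2 = (x_1 − 14)/17 = -6/7
  x_2 = -6/7;  a_2 = 4;  x_3 = (x_2 − 4)/17 = -2/7
  x_3 = -2/7;  a_3 = 7;  x_4 = (x_3 − 7)/17 = -3/7
Digits: (10, 14, 4, 7).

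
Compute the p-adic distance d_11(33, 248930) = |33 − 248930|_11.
d_11(33, 248930) = 1/14641

Step 1 — x − y = 33 − 248930 = -248897. Step 2 — v_11(-248897) = 4 (factor: -248897 = −(11^4 · 17); the sign does not affect v_p). Step 3 — |x − y|_11 = 11^{-4} = 1/14641.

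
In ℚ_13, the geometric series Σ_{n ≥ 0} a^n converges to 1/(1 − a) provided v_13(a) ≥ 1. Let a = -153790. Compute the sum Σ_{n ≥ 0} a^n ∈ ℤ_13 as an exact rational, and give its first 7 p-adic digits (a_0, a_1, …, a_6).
Σ a^n = 1/(1 − a) = 1/153791;  first 7 digits = (1, 0, 0, 8, 7, 12, 11)

v_13(a) = 3 ≥ 1, so the series converges in ℤ_13 to 1/(1 − a) = 1/(1 − (-153790)) = 1/153791. Expand this rational in ℤ_13: compute digits iteratively via d_i = x_i mod 13, x_{i+1} = (x_i − d_i)/13. The first 7 digits are (1, 0, 0, 8, 7, 12, 11).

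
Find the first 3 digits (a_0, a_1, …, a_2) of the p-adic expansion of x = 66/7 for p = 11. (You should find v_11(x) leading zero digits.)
(a_0, …, a_2) = (0, 4, 6)

v_11(66/7) = 1, so a_0 = ... = a_0 = 0. Factor out: x = 11^1 · u with u = 6/7 a unit in ℤ_11. Expand u iteratively via a_{v+i} = u_i mod 11, u_{i+1} = (u_i − a_{v+i})/11:
  u_0 = 6/7;  a_1 = 4;  u_1 = (u_0 − 4)/11 = -2/7
  u_1 = -2/7;  a_2 = 6;  u_2 = (u_1 − 6)/11 = -4/7
Digits: (0, 4, 6).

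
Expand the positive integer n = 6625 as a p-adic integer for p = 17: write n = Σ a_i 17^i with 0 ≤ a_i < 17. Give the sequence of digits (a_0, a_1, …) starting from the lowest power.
(a_0, a_1, …) = (12, 15, 5, 1)

Repeated division by 17 gives the digits low-to-high: 6625 = 12 + 15·17^1 + 5·17^2 + 1·17^3. Digit sequence: (12, 15, 5, 1).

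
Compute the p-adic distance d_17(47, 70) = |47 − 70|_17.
d_17(47, 70) = 1

Step 1 — x − y = 47 − 70 = -23. Step 2 — v_17(-23) = 0 (factor: -23 = −(17^0 · 23); the sign does not affect v_p). Step 3 — |x − y|_17 = 17^{0} = 1.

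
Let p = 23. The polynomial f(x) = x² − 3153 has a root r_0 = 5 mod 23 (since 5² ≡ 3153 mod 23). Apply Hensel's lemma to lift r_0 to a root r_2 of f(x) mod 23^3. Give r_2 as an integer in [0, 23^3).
r_2 = 11850 (mod 12167)

Hensel's recurrence: r_{i+1} = r_i − f(r_i)·(f′(r_i))^{-1} mod 23^{i+2}, with f′(x) = 2x. Iterate:
  r_0 = 5 (mod 23)
  r_1 = 212 (mod 529)
  r_2 = 11850 (mod 12167)
Final: r_2 = 11850, and one checks f(r_2) ≡ 0 mod 23^3.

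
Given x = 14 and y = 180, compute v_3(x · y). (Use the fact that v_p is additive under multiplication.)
v_3(2520) = 2

v_p(x) = 0 (factor: 14 = 3^0 · 14); v_p(y) = 2 (factor: 180 = 3^2 · 20). Additivity: v_p(xy) = v_p(x) + v_p(y) = 0 + 2 = 2. (Direct check: xy = 2520 = 3^2 · (280).)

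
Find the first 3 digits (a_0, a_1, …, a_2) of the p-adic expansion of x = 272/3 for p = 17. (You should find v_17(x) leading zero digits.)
(a_0, …, a_2) = (0, 11, 11)

v_17(272/3) = 1, so a_0 = ... = a_0 = 0. Factor out: x = 17^1 · u with u = 16/3 a unit in ℤ_17. Expand u iteratively via a_{v+i} = u_i mod 17, u_{i+1} = (u_i − a_{v+i})/17:
  u_0 = 16/3;  a_1 = 11;  u_1 = (u_0 − 11)/17 = -1/3
  u_1 = -1/3;  a_2 = 11;  u_2 = (u_1 − 11)/17 = -2/3
Digits: (0, 11, 11).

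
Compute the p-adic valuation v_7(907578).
v_7(907578) = 5

v_7(n) is the largest exponent k such that 7^k divides n. Factor out: 907578 = 7^5 · 54. (Sign doesn't affect v_p.) So v_7(907578) = 5.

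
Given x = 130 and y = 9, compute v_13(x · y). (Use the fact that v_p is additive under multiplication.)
v_13(1170) = 1

v_p(x) = 1 (factor: 130 = 13^1 · 10); v_p(y) = 0 (factor: 9 = 13^0 · 9). Additivity: v_p(xy) = v_p(x) + v_p(y) = 1 + 0 = 1. (Direct check: xy = 1170 = 13^1 · (90).)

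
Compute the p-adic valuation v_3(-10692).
v_3(-10692) = 5

v_3(n) is the largest exponent k such that 3^k divides n. Factor out: -10692 = -3^5 · 44. (Sign doesn't affect v_p.) So v_3(-10692) = 5.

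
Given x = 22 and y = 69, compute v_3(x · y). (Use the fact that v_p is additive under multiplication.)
v_3(1518) = 1

v_p(x) = 0 (factor: 22 = 3^0 · 22); v_p(y) = 1 (factor: 69 = 3^1 · 23). Additivity: v_p(xy) = v_p(x) + v_p(y) = 0 + 1 = 1. (Direct check: xy = 1518 = 3^1 · (506).)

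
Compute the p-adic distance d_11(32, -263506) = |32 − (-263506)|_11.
d_11(32, -263506) = 1/14641

Step 1 — x − y = 32 − (-263506) = 263538. Step 2 — v_11(263538) = 4 (factor: 263538 = (11^4 · 18); the sign does not affect v_p). Step 3 — |x − y|_11 = 11^{-4} = 1/14641.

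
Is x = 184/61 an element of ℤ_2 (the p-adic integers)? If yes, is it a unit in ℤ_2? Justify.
x ∈ ℤ_2 but not a unit; v_2(x) = 3 > 0

ℤ_2 = {x ∈ ℚ_2 : v_2(x) ≥ 0} and ℤ_2^× = {x ∈ ℤ_2 : v_2(x) = 0}. Here v_2(184/61) = v_2(num) − v_2(den) = 3; compare against these criteria.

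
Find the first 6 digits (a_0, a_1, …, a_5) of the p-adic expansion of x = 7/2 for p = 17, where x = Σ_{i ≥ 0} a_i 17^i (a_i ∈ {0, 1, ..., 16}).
(a_0, …, a_5) = (12, 8, 8, 8, 8, 8)

v_17(7/2) = 0 (numerator and denominator both coprime to 17), so x ∈ ℤ_17^×. Compute digits iteratively via a_i = x_i mod 17, x_{i+1} = (x_i − a_i)/17, with x_0 = x:
  x_0 = 7/2;  a_0 = 12;  x_1 = (x_0 − 12)/17 = -1/2
  x_1 = -1/2;  a_1 = 8;  x_2 = (x_1 − 8)/17 = -1/2
  x_2 = -1/2;  a_2 = 8;  x_3 = (x_2 − 8)/17 = -1/2
  x_3 = -1/2;  a_3 = 8;  x_4 = (x_3 − 8)/17 = -1/2
  x_4 = -1/2;  a_4 = 8;  x_5 = (x_4 − 8)/17 = -1/2
  x_5 = -1/2;  a_5 = 8;  x_6 = (x_5 − 8)/17 = -1/2
Digits: (12, 8, 8, 8, 8, 8).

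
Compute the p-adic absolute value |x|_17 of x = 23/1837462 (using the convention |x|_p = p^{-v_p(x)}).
|23/1837462|_17 = 83521

Step 1 — compute v_17(x) by factoring powers of 17 out of the numerator and denominator: v_17(23/1837462) = -4. Step 2 — apply |x|_p = p^{-v_p(x)} = 17^{4} = 83521.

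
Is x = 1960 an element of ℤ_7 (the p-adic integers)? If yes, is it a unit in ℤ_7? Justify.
x ∈ ℤ_7 but not a unit; v_7(x) = 2 > 0

ℤ_7 = {x ∈ ℚ_7 : v_7(x) ≥ 0} and ℤ_7^× = {x ∈ ℤ_7 : v_7(x) = 0}. Here v_7(1960) = v_7(num) − v_7(den) = 2; compare against these criteria.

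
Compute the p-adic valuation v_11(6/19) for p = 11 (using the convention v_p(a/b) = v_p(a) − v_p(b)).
v_11(6/19) = 0

Factor powers of 11 from the numerator and denominator of the reduced fraction: 6 = 11^0 · 6 and 19 = 11^0 · 19. Apply v_p(a/b) = v_p(a) − v_p(b): v_11(6/19) = 0 − 0 = 0.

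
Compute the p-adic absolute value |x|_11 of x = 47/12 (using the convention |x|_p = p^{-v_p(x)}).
|47/12|_11 = 1

Step 1 — compute v_11(x) by factoring powers of 11 out of the numerator and denominator: v_11(47/12) = 0. Step 2 — apply |x|_p = p^{-v_p(x)} = 11^{0} = 1.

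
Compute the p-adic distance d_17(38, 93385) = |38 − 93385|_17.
d_17(38, 93385) = 1/4913

Step 1 — x − y = 38 − 93385 = -93347. Step 2 — v_17(-93347) = 3 (factor: -93347 = −(17^3 · 19); the sign does not affect v_p). Step 3 — |x − y|_17 = 17^{-3} = 1/4913.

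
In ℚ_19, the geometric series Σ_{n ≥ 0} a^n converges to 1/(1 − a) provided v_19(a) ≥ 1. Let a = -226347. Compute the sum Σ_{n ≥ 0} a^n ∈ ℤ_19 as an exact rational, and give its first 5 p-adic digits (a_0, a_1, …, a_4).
Σ a^n = 1/(1 − a) = 1/226348;  first 5 digits = (1, 0, 0, 5, 17)

v_19(a) = 3 ≥ 1, so the series converges in ℤ_19 to 1/(1 − a) = 1/(1 − (-226347)) = 1/226348. Expand this rational in ℤ_19: compute digits iteratively via d_i = x_i mod 19, x_{i+1} = (x_i − d_i)/19. The first 5 digits are (1, 0, 0, 5, 17).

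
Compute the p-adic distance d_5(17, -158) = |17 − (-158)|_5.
d_5(17, -158) = 1/25

Step 1 — x − y = 17 − (-158) = 175. Step 2 — v_5(175) = 2 (factor: 175 = (5^2 · 7); the sign does not affect v_p). Step 3 — |x − y|_5 = 5^{-2} = 1/25.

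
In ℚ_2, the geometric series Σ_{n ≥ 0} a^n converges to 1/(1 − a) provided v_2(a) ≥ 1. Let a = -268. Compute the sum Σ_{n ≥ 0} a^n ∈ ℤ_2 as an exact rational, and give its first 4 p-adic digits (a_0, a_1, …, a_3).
Σ a^n = 1/(1 − a) = 1/269;  first 4 digits = (1, 0, 1, 0)

v_2(a) = 2 ≥ 1, so the series converges in ℤ_2 to 1/(1 − a) = 1/(1 − (-268)) = 1/269. Expand this rational in ℤ_2: compute digits iteratively via d_i = x_i mod 2, x_{i+1} = (x_i − d_i)/2. The first 4 digits are (1, 0, 1, 0).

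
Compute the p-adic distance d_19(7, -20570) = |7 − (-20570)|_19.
d_19(7, -20570) = 1/6859

Step 1 — x − y = 7 − (-20570) = 20577. Step 2 — v_19(20577) = 3 (factor: 20577 = (19^3 · 3); the sign does not affect v_p). Step 3 — |x − y|_19 = 19^{-3} = 1/6859.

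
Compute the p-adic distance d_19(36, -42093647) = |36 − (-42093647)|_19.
d_19(36, -42093647) = 1/2476099

Step 1 — x − y = 36 − (-42093647) = 42093683. Step 2 — v_19(42093683) = 5 (factor: 42093683 = (19^5 · 17); the sign does not affect v_p). Step 3 — |x − y|_19 = 19^{-5} = 1/2476099.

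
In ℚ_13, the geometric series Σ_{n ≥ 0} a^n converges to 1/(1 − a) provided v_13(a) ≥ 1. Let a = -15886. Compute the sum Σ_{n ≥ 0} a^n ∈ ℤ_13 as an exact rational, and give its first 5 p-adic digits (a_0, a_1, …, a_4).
Σ a^n = 1/(1 − a) = 1/15887;  first 5 digits = (1, 0, 10, 5, 8)

v_13(a) = 2 ≥ 1, so the series converges in ℤ_13 to 1/(1 − a) = 1/(1 − (-15886)) = 1/15887. Expand this rational in ℤ_13: compute digits iteratively via d_i = x_i mod 13, x_{i+1} = (x_i − d_i)/13. The first 5 digits are (1, 0, 10, 5, 8).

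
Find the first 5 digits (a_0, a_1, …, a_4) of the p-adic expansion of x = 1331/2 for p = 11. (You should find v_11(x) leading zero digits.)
(a_0, …, a_4) = (0, 0, 0, 6, 5)

v_11(1331/2) = 3, so a_0 = ... = a_2 = 0. Factor out: x = 11^3 · u with u = 1/2 a unit in ℤ_11. Expand u iteratively via a_{v+i} = u_i mod 11, u_{i+1} = (u_i − a_{v+i})/11:
  u_0 = 1/2;  a_3 = 6;  u_1 = (u_0 − 6)/11 = -1/2
  u_1 = -1/2;  a_4 = 5;  u_2 = (u_1 − 5)/11 = -1/2
Digits: (0, 0, 0, 6, 5).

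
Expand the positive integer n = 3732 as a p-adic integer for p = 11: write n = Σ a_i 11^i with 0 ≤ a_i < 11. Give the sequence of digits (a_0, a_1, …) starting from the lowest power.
(a_0, a_1, …) = (3, 9, 8, 2)

Repeated division by 11 gives the digits low-to-high: 3732 = 3 + 9·11^1 + 8·11^2 + 2·11^3. Digit sequence: (3, 9, 8, 2).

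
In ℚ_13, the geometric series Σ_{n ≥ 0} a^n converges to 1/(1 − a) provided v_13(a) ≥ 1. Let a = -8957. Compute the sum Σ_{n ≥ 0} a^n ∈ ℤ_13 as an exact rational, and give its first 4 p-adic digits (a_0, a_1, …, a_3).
Σ a^n = 1/(1 − a) = 1/8958;  first 4 digits = (1, 0, 12, 8)

v_13(a) = 2 ≥ 1, so the series converges in ℤ_13 to 1/(1 − a) = 1/(1 − (-8957)) = 1/8958. Expand this rational in ℤ_13: compute digits iteratively via d_i = x_i mod 13, x_{i+1} = (x_i − d_i)/13. The first 4 digits are (1, 0, 12, 8).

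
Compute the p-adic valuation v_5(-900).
v_5(-900) = 2

v_5(n) is the largest exponent k such that 5^k divides n. Factor out: -900 = -5^2 · 36. (Sign doesn't affect v_p.) So v_5(-900) = 2.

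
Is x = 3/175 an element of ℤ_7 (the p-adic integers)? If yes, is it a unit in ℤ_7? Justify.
x ∉ ℤ_7 (v_7(x) = -1 < 0)

ℤ_7 = {x ∈ ℚ_7 : v_7(x) ≥ 0} and ℤ_7^× = {x ∈ ℤ_7 : v_7(x) = 0}. Here v_7(3/175) = v_7(num) − v_7(den) = -1; compare against these criteria.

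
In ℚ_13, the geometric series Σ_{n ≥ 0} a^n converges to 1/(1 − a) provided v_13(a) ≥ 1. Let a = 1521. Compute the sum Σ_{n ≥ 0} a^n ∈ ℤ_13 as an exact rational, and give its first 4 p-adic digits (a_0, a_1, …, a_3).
Σ a^n = 1/(1 − a) = -1/1520;  first 4 digits = (1, 0, 9, 0)

v_13(a) = 2 ≥ 1, so the series converges in ℤ_13 to 1/(1 − a) = 1/(1 − 1521) = -1/1520. Expand this rational in ℤ_13: compute digits iteratively via d_i = x_i mod 13, x_{i+1} = (x_i − d_i)/13. The first 4 digits are (1, 0, 9, 0).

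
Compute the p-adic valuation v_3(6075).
v_3(6075) = 5

v_3(n) is the largest exponent k such that 3^k divides n. Factor out: 6075 = 3^5 · 25. (Sign doesn't affect v_p.) So v_3(6075) = 5.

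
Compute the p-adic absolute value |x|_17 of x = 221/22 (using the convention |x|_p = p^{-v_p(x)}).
|221/22|_17 = 1/17

Step 1 — compute v_17(x) by factoring powers of 17 out of the numerator and denominator: v_17(221/22) = 1. Step 2 — apply |x|_p = p^{-v_p(x)} = 17^{-1} = 1/17.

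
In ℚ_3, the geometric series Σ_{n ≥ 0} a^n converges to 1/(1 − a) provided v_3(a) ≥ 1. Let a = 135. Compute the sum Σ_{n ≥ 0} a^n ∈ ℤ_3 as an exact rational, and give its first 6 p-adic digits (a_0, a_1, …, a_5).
Σ a^n = 1/(1 − a) = -1/134;  first 6 digits = (1, 0, 0, 2, 1, 0)

v_3(a) = 3 ≥ 1, so the series converges in ℤ_3 to 1/(1 − a) = 1/(1 − 135) = -1/134. Expand this rational in ℤ_3: compute digits iteratively via d_i = x_i mod 3, x_{i+1} = (x_i − d_i)/3. The first 6 digits are (1, 0, 0, 2, 1, 0).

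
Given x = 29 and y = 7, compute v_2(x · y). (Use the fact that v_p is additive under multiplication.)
v_2(203) = 0

v_p(x) = 0 (factor: 29 = 2^0 · 29); v_p(y) = 0 (factor: 7 = 2^0 · 7). Additivity: v_p(xy) = v_p(x) + v_p(y) = 0 + 0 = 0. (Direct check: xy = 203 = 2^0 · (203).)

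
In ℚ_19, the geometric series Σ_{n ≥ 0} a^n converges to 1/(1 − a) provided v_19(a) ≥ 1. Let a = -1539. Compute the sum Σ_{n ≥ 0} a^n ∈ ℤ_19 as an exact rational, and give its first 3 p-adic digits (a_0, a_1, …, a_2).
Σ a^n = 1/(1 − a) = 1/1540;  first 3 digits = (1, 14, 1)

v_19(a) = 1 ≥ 1, so the series converges in ℤ_19 to 1/(1 − a) = 1/(1 − (-1539)) = 1/1540. Expand this rational in ℤ_19: compute digits iteratively via d_i = x_i mod 19, x_{i+1} = (x_i − d_i)/19. The first 3 digits are (1, 14, 1).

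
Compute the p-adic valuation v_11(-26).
v_11(-26) = 0

v_11(n) is the largest exponent k such that 11^k divides n. Factor out: -26 = -11^0 · 26. (Sign doesn't affect v_p.) So v_11(-26) = 0.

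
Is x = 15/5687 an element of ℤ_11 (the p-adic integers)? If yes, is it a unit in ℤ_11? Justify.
x ∉ ℤ_11 (v_11(x) = -2 < 0)

ℤ_11 = {x ∈ ℚ_11 : v_11(x) ≥ 0} and ℤ_11^× = {x ∈ ℤ_11 : v_11(x) = 0}. Here v_11(15/5687) = v_11(num) − v_11(den) = -2; compare against these criteria.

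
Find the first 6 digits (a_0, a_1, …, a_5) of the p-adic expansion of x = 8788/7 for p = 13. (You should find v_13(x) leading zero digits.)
(a_0, …, a_5) = (0, 0, 0, 8, 5, 7)

v_13(8788/7) = 3, so a_0 = ... = a_2 = 0. Factor out: x = 13^3 · u with u = 4/7 a unit in ℤ_13. Expand u iteratively via a_{v+i} = u_i mod 13, u_{i+1} = (u_i − a_{v+i})/13:
  u_0 = 4/7;  a_3 = 8;  u_1 = (u_0 − 8)/13 = -4/7
  u_1 = -4/7;  a_4 = 5;  u_2 = (u_1 − 5)/13 = -3/7
  u_2 = -3/7;  a_5 = 7;  u_3 = (u_2 − 7)/13 = -4/7
Digits: (0, 0, 0, 8, 5, 7).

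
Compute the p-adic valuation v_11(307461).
v_11(307461) = 4

v_11(n) is the largest exponent k such that 11^k divides n. Factor out: 307461 = 11^4 · 21. (Sign doesn't affect v_p.) So v_11(307461) = 4.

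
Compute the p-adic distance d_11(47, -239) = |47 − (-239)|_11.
d_11(47, -239) = 1/11

Step 1 — x − y = 47 − (-239) = 286. Step 2 — v_11(286) = 1 (factor: 286 = (11^1 · 26); the sign does not affect v_p). Step 3 — |x − y|_11 = 11^{-1} = 1/11.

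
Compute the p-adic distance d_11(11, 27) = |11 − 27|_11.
d_11(11, 27) = 1

Step 1 — x − y = 11 − 27 = -16. Step 2 — v_11(-16) = 0 (factor: -16 = −(11^0 · 16); the sign does not affect v_p). Step 3 — |x − y|_11 = 11^{0} = 1.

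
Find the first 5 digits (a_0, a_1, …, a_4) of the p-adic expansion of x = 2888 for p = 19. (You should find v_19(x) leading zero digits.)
(a_0, …, a_4) = (0, 0, 8, 0, 0)

v_19(2888) = 2, so a_0 = ... = a_1 = 0. Factor out: x = 19^2 · u with u = 8 a unit in ℤ_19. Expand u iteratively via a_{v+i} = u_i mod 19, u_{i+1} = (u_i − a_{v+i})/19:
  u_0 = 8;  a_2 = 8;  u_1 = (u_0 − 8)/19 = 0
  u_1 = 0;  a_3 = 0;  u_2 = (u_1 − 0)/19 = 0
  u_2 = 0;  a_4 = 0;  u_3 = (u_2 − 0)/19 = 0
Digits: (0, 0, 8, 0, 0).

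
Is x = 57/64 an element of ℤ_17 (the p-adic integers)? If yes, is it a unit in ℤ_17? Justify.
x ∈ ℤ_17^× (unit); v_17(x) = 0

ℤ_17 = {x ∈ ℚ_17 : v_17(x) ≥ 0} and ℤ_17^× = {x ∈ ℤ_17 : v_17(x) = 0}. Here v_17(57/64) = v_17(num) − v_17(den) = 0; compare against these criteria.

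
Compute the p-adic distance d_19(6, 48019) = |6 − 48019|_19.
d_19(6, 48019) = 1/6859

Step 1 — x − y = 6 − 48019 = -48013. Step 2 — v_19(-48013) = 3 (factor: -48013 = −(19^3 · 7); the sign does not affect v_p). Step 3 — |x − y|_19 = 19^{-3} = 1/6859.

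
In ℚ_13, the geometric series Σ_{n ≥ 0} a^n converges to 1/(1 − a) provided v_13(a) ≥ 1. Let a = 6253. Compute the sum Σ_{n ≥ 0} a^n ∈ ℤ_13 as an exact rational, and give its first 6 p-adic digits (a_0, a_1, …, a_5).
Σ a^n = 1/(1 − a) = -1/6252;  first 6 digits = (1, 0, 11, 2, 4, 1)

v_13(a) = 2 ≥ 1, so the series converges in ℤ_13 to 1/(1 − a) = 1/(1 − 6253) = -1/6252. Expand this rational in ℤ_13: compute digits iteratively via d_i = x_i mod 13, x_{i+1} = (x_i − d_i)/13. The first 6 digits are (1, 0, 11, 2, 4, 1).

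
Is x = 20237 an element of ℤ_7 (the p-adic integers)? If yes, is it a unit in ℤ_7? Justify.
x ∈ ℤ_7 but not a unit; v_7(x) = 3 > 0

ℤ_7 = {x ∈ ℚ_7 : v_7(x) ≥ 0} and ℤ_7^× = {x ∈ ℤ_7 : v_7(x) = 0}. Here v_7(20237) = v_7(num) − v_7(den) = 3; compare against these criteria.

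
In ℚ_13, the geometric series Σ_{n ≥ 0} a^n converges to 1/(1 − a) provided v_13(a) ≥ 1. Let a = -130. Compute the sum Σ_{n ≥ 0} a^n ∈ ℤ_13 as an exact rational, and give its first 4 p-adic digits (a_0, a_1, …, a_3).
Σ a^n = 1/(1 − a) = 1/131;  first 4 digits = (1, 3, 8, 8)

v_13(a) = 1 ≥ 1, so the series converges in ℤ_13 to 1/(1 − a) = 1/(1 − (-130)) = 1/131. Expand this rational in ℤ_13: compute digits iteratively via d_i = x_i mod 13, x_{i+1} = (x_i − d_i)/13. The first 4 digits are (1, 3, 8, 8).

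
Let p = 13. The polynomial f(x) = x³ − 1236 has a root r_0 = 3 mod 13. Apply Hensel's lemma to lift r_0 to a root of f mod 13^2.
r_1 = 29 (mod 169)

Hensel: r_{i+1} = r_i − f(r_i)/f′(r_i) mod 13^{i+2}, where f′(x) = 3x². Iterate:
  r_0 = 3 (mod 13)
  r_1 = 29 (mod 169)
Final: r = 29 with f(r) ≡ 0 mod 13^2.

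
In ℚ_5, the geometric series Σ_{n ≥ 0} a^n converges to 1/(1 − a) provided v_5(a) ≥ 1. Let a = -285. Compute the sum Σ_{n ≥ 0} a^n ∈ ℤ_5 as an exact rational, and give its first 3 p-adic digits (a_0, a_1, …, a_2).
Σ a^n = 1/(1 − a) = 1/286;  first 3 digits = (1, 3, 2)

v_5(a) = 1 ≥ 1, so the series converges in ℤ_5 to 1/(1 − a) = 1/(1 − (-285)) = 1/286. Expand this rational in ℤ_5: compute digits iteratively via d_i = x_i mod 5, x_{i+1} = (x_i − d_i)/5. The first 3 digits are (1, 3, 2).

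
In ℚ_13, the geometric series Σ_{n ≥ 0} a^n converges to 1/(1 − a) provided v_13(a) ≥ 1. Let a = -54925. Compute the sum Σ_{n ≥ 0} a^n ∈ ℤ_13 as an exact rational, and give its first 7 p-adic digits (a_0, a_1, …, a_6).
Σ a^n = 1/(1 − a) = 1/54926;  first 7 digits = (1, 0, 0, 1, 11, 12, 0)

v_13(a) = 3 ≥ 1, so the series converges in ℤ_13 to 1/(1 − a) = 1/(1 − (-54925)) = 1/54926. Expand this rational in ℤ_13: compute digits iteratively via d_i = x_i mod 13, x_{i+1} = (x_i − d_i)/13. The first 7 digits are (1, 0, 0, 1, 11, 12, 0).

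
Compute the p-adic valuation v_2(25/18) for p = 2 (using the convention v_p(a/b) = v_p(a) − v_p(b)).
v_2(25/18) = -1

Factor powers of 2 from the numerator and denominator of the reduced fraction: 25 = 2^0 · 25 and 18 = 2^1 · 9. Apply v_p(a/b) = v_p(a) − v_p(b): v_2(25/18) = 0 − 1 = -1.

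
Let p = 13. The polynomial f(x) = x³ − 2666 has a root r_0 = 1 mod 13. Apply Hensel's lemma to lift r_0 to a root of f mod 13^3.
r_2 = 2185 (mod 2197)

Hensel: r_{i+1} = r_i − f(r_i)/f′(r_i) mod 13^{i+2}, where f′(x) = 3x². Iterate:
  r_0 = 1 (mod 13)
  r_1 = 157 (mod 169)
  r_2 = 2185 (mod 2197)
Final: r = 2185 with f(r) ≡ 0 mod 13^3.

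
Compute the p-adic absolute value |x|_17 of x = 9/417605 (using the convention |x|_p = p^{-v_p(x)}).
|9/417605|_17 = 83521

Step 1 — compute v_17(x) by factoring powers of 17 out of the numerator and denominator: v_17(9/417605) = -4. Step 2 — apply |x|_p = p^{-v_p(x)} = 17^{4} = 83521.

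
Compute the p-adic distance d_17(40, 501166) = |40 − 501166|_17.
d_17(40, 501166) = 1/83521

Step 1 — x − y = 40 − 501166 = -501126. Step 2 — v_17(-501126) = 4 (factor: -501126 = −(17^4 · 6); the sign does not affect v_p). Step 3 — |x − y|_17 = 17^{-4} = 1/83521.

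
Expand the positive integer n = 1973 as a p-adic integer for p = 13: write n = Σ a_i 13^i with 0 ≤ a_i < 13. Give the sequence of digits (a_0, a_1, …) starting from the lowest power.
(a_0, a_1, …) = (10, 8, 11)

Repeated division by 13 gives the digits low-to-high: 1973 = 10 + 8·13^1 + 11·13^2. Digit sequence: (10, 8, 11).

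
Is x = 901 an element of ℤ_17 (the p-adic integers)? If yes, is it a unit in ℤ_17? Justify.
x ∈ ℤ_17 but not a unit; v_17(x) = 1 > 0

ℤ_17 = {x ∈ ℚ_17 : v_17(x) ≥ 0} and ℤ_17^× = {x ∈ ℤ_17 : v_17(x) = 0}. Here v_17(901) = v_17(num) − v_17(den) = 1; compare against these criteria.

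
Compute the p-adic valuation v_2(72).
v_2(72) = 3

v_2(n) is the largest exponent k such that 2^k divides n. Factor out: 72 = 2^3 · 9. (Sign doesn't affect v_p.) So v_2(72) = 3.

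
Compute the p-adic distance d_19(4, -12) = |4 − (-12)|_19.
d_19(4, -12) = 1

Step 1 — x − y = 4 − (-12) = 16. Step 2 — v_19(16) = 0 (factor: 16 = (19^0 · 16); the sign does not affect v_p). Step 3 — |x − y|_19 = 19^{0} = 1.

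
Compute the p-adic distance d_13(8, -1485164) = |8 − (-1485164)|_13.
d_13(8, -1485164) = 1/371293

Step 1 — x − y = 8 − (-1485164) = 1485172. Step 2 — v_13(1485172) = 5 (factor: 1485172 = (13^5 · 4); the sign does not affect v_p). Step 3 — |x − y|_13 = 13^{-5} = 1/371293.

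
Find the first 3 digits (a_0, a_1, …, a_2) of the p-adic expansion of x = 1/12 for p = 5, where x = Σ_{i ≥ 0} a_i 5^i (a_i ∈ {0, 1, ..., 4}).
(a_0, …, a_2) = (3, 4, 2)

v_5(1/12) = 0 (numerator and denominator both coprime to 5), so x ∈ ℤ_5^×. Compute digits iteratively via a_i = x_i mod 5, x_{i+1} = (x_i − a_i)/5, with x_0 = x:
  x_0 = 1/12;  a_0 = 3;  x_1 = (x_0 − 3)/5 = -7/12
  x_1 = -7/12;  a_1 = 4;  x_2 = (x_1 − 4)/5 = -11/12
  x_2 = -11/12;  a_2 = 2;  x_3 = (x_2 − 2)/5 = -7/12
Digits: (3, 4, 2).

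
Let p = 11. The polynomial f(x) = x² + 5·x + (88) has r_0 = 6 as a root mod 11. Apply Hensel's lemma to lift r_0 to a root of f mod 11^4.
r_3 = 9136 (mod 14641)

Hensel: r_{i+1} = r_i − f(r_i)·(f′(r_i))^{-1} mod 11^{i+2}, f′(x) = 2x + 5. Iterate:
  r_0 = 6 (mod 11)
  r_1 = 61 (mod 121)
  r_2 = 1150 (mod 1331)
  r_3 = 9136 (mod 14641)
Final: r = 9136 satisfies f(r) ≡ 0 mod 11^4.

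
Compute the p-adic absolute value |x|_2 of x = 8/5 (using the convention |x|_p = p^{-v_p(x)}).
|8/5|_2 = 1/8

Step 1 — compute v_2(x) by factoring powers of 2 out of the numerator and denominator: v_2(8/5) = 3. Step 2 — apply |x|_p = p^{-v_p(x)} = 2^{-3} = 1/8.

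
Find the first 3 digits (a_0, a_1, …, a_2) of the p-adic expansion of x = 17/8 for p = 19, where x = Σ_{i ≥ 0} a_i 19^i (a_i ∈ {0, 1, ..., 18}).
(a_0, …, a_2) = (14, 16, 11)

v_19(17/8) = 0 (numerator and denominator both coprime to 19), so x ∈ ℤ_19^×. Compute digits iteratively via a_i = x_i mod 19, x_{i+1} = (x_i − a_i)/19, with x_0 = x:
  x_0 = 17/8;  a_0 = 14;  x_1 = (x_0 − 14)/19 = -5/8
  x_1 = -5/8;  a_1 = 16;  x_2 = (x_1 − 16)/19 = -7/8
  x_2 = -7/8;  a_2 = 11;  x_3 = (x_2 − 11)/19 = -5/8
Digits: (14, 16, 11).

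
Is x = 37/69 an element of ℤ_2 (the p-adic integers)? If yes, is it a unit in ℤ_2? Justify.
x ∈ ℤ_2^× (unit); v_2(x) = 0

ℤ_2 = {x ∈ ℚ_2 : v_2(x) ≥ 0} and ℤ_2^× = {x ∈ ℤ_2 : v_2(x) = 0}. Here v_2(37/69) = v_2(num) − v_2(den) = 0; compare against these criteria.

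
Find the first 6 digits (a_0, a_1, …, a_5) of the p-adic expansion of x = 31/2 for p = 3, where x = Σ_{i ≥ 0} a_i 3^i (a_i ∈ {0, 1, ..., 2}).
(a_0, …, a_5) = (2, 0, 0, 2, 1, 1)

v_3(31/2) = 0 (numerator and denominator both coprime to 3), so x ∈ ℤ_3^×. Compute digits iteratively via a_i = x_i mod 3, x_{i+1} = (x_i − a_i)/3, with x_0 = x:
  x_0 = 31/2;  a_0 = 2;  x_1 = (x_0 − 2)/3 = 9/2
  x_1 = 9/2;  a_1 = 0;  x_2 = (x_1 − 0)/3 = 3/2
  x_2 = 3/2;  a_2 = 0;  x_3 = (x_2 − 0)/3 = 1/2
  x_3 = 1/2;  a_3 = 2;  x_4 = (x_3 − 2)/3 = -1/2
  x_4 = -1/2;  a_4 = 1;  x_5 = (x_4 − 1)/3 = -1/2
  x_5 = -1/2;  a_5 = 1;  x_6 = (x_5 − 1)/3 = -1/2
Digits: (2, 0, 0, 2, 1, 1).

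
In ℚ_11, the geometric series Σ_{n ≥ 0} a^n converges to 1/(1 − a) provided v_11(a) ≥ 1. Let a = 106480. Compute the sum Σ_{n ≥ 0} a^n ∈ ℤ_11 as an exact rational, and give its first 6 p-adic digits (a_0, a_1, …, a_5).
Σ a^n = 1/(1 − a) = -1/106479;  first 6 digits = (1, 0, 0, 3, 7, 0)

v_11(a) = 3 ≥ 1, so the series converges in ℤ_11 to 1/(1 − a) = 1/(1 − 106480) = -1/106479. Expand this rational in ℤ_11: compute digits iteratively via d_i = x_i mod 11, x_{i+1} = (x_i − d_i)/11. The first 6 digits are (1, 0, 0, 3, 7, 0).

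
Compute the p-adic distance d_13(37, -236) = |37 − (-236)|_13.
d_13(37, -236) = 1/13

Step 1 — x − y = 37 − (-236) = 273. Step 2 — v_13(273) = 1 (factor: 273 = (13^1 · 21); the sign does not affect v_p). Step 3 — |x − y|_13 = 13^{-1} = 1/13.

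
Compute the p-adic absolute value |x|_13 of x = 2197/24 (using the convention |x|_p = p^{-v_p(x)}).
|2197/24|_13 = 1/2197

Step 1 — compute v_13(x) by factoring powers of 13 out of the numerator and denominator: v_13(2197/24) = 3. Step 2 — apply |x|_p = p^{-v_p(x)} = 13^{-3} = 1/2197.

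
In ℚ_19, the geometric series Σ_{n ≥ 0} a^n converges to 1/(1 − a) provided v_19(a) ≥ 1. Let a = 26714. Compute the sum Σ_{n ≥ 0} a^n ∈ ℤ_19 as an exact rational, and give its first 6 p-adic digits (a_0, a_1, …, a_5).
Σ a^n = 1/(1 − a) = -1/26713;  first 6 digits = (1, 0, 17, 3, 4, 3)

v_19(a) = 2 ≥ 1, so the series converges in ℤ_19 to 1/(1 − a) = 1/(1 − 26714) = -1/26713. Expand this rational in ℤ_19: compute digits iteratively via d_i = x_i mod 19, x_{i+1} = (x_i − d_i)/19. The first 6 digits are (1, 0, 17, 3, 4, 3).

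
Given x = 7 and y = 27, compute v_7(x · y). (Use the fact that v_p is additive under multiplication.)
v_7(189) = 1

v_p(x) = 1 (factor: 7 = 7^1 · 1); v_p(y) = 0 (factor: 27 = 7^0 · 27). Additivity: v_p(xy) = v_p(x) + v_p(y) = 1 + 0 = 1. (Direct check: xy = 189 = 7^1 · (27).)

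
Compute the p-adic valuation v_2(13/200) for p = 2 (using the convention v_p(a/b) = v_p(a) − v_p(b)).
v_2(13/200) = -3

Factor powers of 2 from the numerator and denominator of the reduced fraction: 13 = 2^0 · 13 and 200 = 2^3 · 25. Apply v_p(a/b) = v_p(a) − v_p(b): v_2(13/200) = 0 − 3 = -3.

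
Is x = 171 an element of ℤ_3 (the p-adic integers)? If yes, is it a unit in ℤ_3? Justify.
x ∈ ℤ_3 but not a unit; v_3(x) = 2 > 0

ℤ_3 = {x ∈ ℚ_3 : v_3(x) ≥ 0} and ℤ_3^× = {x ∈ ℤ_3 : v_3(x) = 0}. Here v_3(171) = v_3(num) − v_3(den) = 2; compare against these criteria.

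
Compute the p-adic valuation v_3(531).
v_3(531) = 2

v_3(n) is the largest exponent k such that 3^k divides n. Factor out: 531 = 3^2 · 59. (Sign doesn't affect v_p.) So v_3(531) = 2.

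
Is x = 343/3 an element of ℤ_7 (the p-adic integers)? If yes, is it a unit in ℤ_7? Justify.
x ∈ ℤ_7 but not a unit; v_7(x) = 3 > 0

ℤ_7 = {x ∈ ℚ_7 : v_7(x) ≥ 0} and ℤ_7^× = {x ∈ ℤ_7 : v_7(x) = 0}. Here v_7(343/3) = v_7(num) − v_7(den) = 3; compare against these criteria.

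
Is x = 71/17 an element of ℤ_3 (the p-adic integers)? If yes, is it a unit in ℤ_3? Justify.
x ∈ ℤ_3^× (unit); v_3(x) = 0

ℤ_3 = {x ∈ ℚ_3 : v_3(x) ≥ 0} and ℤ_3^× = {x ∈ ℤ_3 : v_3(x) = 0}. Here v_3(71/17) = v_3(num) − v_3(den) = 0; compare against these criteria.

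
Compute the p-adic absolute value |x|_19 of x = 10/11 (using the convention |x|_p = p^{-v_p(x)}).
|10/11|_19 = 1

Step 1 — compute v_19(x) by factoring powers of 19 out of the numerator and denominator: v_19(10/11) = 0. Step 2 — apply |x|_p = p^{-v_p(x)} = 19^{0} = 1.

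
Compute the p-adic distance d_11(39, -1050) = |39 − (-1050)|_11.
d_11(39, -1050) = 1/121

Step 1 — x − y = 39 − (-1050) = 1089. Step 2 — v_11(1089) = 2 (factor: 1089 = (11^2 · 9); the sign does not affect v_p). Step 3 — |x − y|_11 = 11^{-2} = 1/121.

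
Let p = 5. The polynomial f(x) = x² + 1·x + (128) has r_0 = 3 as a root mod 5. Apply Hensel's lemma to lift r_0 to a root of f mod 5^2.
r_1 = 8 (mod 25)

Hensel: r_{i+1} = r_i − f(r_i)·(f′(r_i))^{-1} mod 5^{i+2}, f′(x) = 2x + 1. Iterate:
  r_0 = 3 (mod 5)
  r_1 = 8 (mod 25)
Final: r = 8 satisfies f(r) ≡ 0 mod 5^2.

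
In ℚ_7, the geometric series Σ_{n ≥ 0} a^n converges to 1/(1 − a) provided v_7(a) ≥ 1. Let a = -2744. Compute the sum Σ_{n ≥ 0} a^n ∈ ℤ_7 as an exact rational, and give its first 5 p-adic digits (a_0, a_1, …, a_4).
Σ a^n = 1/(1 − a) = 1/2745;  first 5 digits = (1, 0, 0, 6, 5)

v_7(a) = 3 ≥ 1, so the series converges in ℤ_7 to 1/(1 − a) = 1/(1 − (-2744)) = 1/2745. Expand this rational in ℤ_7: compute digits iteratively via d_i = x_i mod 7, x_{i+1} = (x_i − d_i)/7. The first 5 digits are (1, 0, 0, 6, 5).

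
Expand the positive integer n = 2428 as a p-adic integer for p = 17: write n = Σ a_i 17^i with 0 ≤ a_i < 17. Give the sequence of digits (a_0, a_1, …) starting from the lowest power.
(a_0, a_1, …) = (14, 6, 8)

Repeated division by 17 gives the digits low-to-high: 2428 = 14 + 6·17^1 + 8·17^2. Digit sequence: (14, 6, 8).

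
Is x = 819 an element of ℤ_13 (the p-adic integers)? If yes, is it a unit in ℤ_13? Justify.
x ∈ ℤ_13 but not a unit; v_13(x) = 1 > 0

ℤ_13 = {x ∈ ℚ_13 : v_13(x) ≥ 0} and ℤ_13^× = {x ∈ ℤ_13 : v_13(x) = 0}. Here v_13(819) = v_13(num) − v_13(den) = 1; compare against these criteria.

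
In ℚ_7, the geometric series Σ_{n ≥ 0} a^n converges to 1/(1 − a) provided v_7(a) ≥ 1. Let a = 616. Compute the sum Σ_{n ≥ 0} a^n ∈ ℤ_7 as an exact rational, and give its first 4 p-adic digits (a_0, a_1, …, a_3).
Σ a^n = 1/(1 − a) = -1/615;  first 4 digits = (1, 4, 0, 3)

v_7(a) = 1 ≥ 1, so the series converges in ℤ_7 to 1/(1 − a) = 1/(1 − 616) = -1/615. Expand this rational in ℤ_7: compute digits iteratively via d_i = x_i mod 7, x_{i+1} = (x_i − d_i)/7. The first 4 digits are (1, 4, 0, 3).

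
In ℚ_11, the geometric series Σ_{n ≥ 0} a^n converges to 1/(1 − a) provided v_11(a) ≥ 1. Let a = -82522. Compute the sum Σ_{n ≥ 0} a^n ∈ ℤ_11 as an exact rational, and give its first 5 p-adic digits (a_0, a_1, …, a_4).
Σ a^n = 1/(1 − a) = 1/82523;  first 5 digits = (1, 0, 0, 4, 5)

v_11(a) = 3 ≥ 1, so the series converges in ℤ_11 to 1/(1 − a) = 1/(1 − (-82522)) = 1/82523. Expand this rational in ℤ_11: compute digits iteratively via d_i = x_i mod 11, x_{i+1} = (x_i − d_i)/11. The first 5 digits are (1, 0, 0, 4, 5).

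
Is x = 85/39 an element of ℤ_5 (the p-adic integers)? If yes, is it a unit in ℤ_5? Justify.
x ∈ ℤ_5 but not a unit; v_5(x) = 1 > 0

ℤ_5 = {x ∈ ℚ_5 : v_5(x) ≥ 0} and ℤ_5^× = {x ∈ ℤ_5 : v_5(x) = 0}. Here v_5(85/39) = v_5(num) − v_5(den) = 1; compare against these criteria.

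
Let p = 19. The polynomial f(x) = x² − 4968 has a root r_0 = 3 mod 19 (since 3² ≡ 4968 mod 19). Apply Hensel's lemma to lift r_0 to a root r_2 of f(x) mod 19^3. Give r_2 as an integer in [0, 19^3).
r_2 = 1010 (mod 6859)

Hensel's recurrence: r_{i+1} = r_i − f(r_i)·(f′(r_i))^{-1} mod 19^{i+2}, with f′(x) = 2x. Iterate:
  r_0 = 3 (mod 19)
  r_1 = 288 (mod 361)
  r_2 = 1010 (mod 6859)
Final: r_2 = 1010, and one checks f(r_2) ≡ 0 mod 19^3.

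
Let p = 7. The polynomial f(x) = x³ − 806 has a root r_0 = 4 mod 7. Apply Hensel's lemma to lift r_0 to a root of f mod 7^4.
r_3 = 2251 (mod 2401)

Hensel: r_{i+1} = r_i − f(r_i)/f′(r_i) mod 7^{i+2}, where f′(x) = 3x². Iterate:
  r_0 = 4 (mod 7)
  r_1 = 46 (mod 49)
  r_2 = 193 (mod 343)
  r_3 = 2251 (mod 2401)
Final: r = 2251 with f(r) ≡ 0 mod 7^4.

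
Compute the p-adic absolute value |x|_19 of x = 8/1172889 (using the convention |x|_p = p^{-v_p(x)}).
|8/1172889|_19 = 130321

Step 1 — compute v_19(x) by factoring powers of 19 out of the numerator and denominator: v_19(8/1172889) = -4. Step 2 — apply |x|_p = p^{-v_p(x)} = 19^{4} = 130321.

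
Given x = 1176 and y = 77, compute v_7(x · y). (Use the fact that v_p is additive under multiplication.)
v_7(90552) = 3

v_p(x) = 2 (factor: 1176 = 7^2 · 24); v_p(y) = 1 (factor: 77 = 7^1 · 11). Additivity: v_p(xy) = v_p(x) + v_p(y) = 2 + 1 = 3. (Direct check: xy = 90552 = 7^3 · (264).)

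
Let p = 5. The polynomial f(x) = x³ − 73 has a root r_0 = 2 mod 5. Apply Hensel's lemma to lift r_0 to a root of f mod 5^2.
r_1 = 22 (mod 25)

Hensel: r_{i+1} = r_i − f(r_i)/f′(r_i) mod 5^{i+2}, where f′(x) = 3x². Iterate:
  r_0 = 2 (mod 5)
  r_1 = 22 (mod 25)
Final: r = 22 with f(r) ≡ 0 mod 5^2.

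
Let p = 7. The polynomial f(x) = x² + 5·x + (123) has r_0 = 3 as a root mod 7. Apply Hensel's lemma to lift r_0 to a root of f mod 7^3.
r_2 = 52 (mod 343)

Hensel: r_{i+1} = r_i − f(r_i)·(f′(r_i))^{-1} mod 7^{i+2}, f′(x) = 2x + 5. Iterate:
  r_0 = 3 (mod 7)
  r_1 = 3 (mod 49)
  r_2 = 52 (mod 343)
Final: r = 52 satisfies f(r) ≡ 0 mod 7^3.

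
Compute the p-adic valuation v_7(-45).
v_7(-45) = 0

v_7(n) is the largest exponent k such that 7^k divides n. Factor out: -45 = -7^0 · 45. (Sign doesn't affect v_p.) So v_7(-45) = 0.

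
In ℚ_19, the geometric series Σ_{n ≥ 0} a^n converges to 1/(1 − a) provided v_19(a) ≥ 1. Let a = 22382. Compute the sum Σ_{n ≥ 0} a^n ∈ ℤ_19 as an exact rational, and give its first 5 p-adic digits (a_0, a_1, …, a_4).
Σ a^n = 1/(1 − a) = -1/22381;  first 5 digits = (1, 0, 5, 3, 6)

v_19(a) = 2 ≥ 1, so the series converges in ℤ_19 to 1/(1 − a) = 1/(1 − 22382) = -1/22381. Expand this rational in ℤ_19: compute digits iteratively via d_i = x_i mod 19, x_{i+1} = (x_i − d_i)/19. The first 5 digits are (1, 0, 5, 3, 6).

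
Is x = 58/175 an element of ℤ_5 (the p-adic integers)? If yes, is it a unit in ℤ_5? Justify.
x ∉ ℤ_5 (v_5(x) = -2 < 0)

ℤ_5 = {x ∈ ℚ_5 : v_5(x) ≥ 0} and ℤ_5^× = {x ∈ ℤ_5 : v_5(x) = 0}. Here v_5(58/175) = v_5(num) − v_5(den) = -2; compare against these criteria.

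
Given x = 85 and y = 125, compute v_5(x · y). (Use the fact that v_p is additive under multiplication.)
v_5(10625) = 4

v_p(x) = 1 (factor: 85 = 5^1 · 17); v_p(y) = 3 (factor: 125 = 5^3 · 1). Additivity: v_p(xy) = v_p(x) + v_p(y) = 1 + 3 = 4. (Direct check: xy = 10625 = 5^4 · (17).)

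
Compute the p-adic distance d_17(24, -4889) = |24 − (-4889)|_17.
d_17(24, -4889) = 1/4913

Step 1 — x − y = 24 − (-4889) = 4913. Step 2 — v_17(4913) = 3 (factor: 4913 = (17^3 · 1); the sign does not affect v_p). Step 3 — |x − y|_17 = 17^{-3} = 1/4913.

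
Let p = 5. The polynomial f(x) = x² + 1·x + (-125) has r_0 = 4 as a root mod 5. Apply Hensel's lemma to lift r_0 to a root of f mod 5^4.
r_3 = 499 (mod 625)

Hensel: r_{i+1} = r_i − f(r_i)·(f′(r_i))^{-1} mod 5^{i+2}, f′(x) = 2x + 1. Iterate:
  r_0 = 4 (mod 5)
  r_1 = 24 (mod 25)
  r_2 = 124 (mod 125)
  r_3 = 499 (mod 625)
Final: r = 499 satisfies f(r) ≡ 0 mod 5^4.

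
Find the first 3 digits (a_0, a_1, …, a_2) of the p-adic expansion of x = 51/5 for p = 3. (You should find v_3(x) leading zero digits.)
(a_0, …, a_2) = (0, 1, 2)

v_3(51/5) = 1, so a_0 = ... = a_0 = 0. Factor out: x = 3^1 · u with u = 17/5 a unit in ℤ_3. Expand u iteratively via a_{v+i} = u_i mod 3, u_{i+1} = (u_i − a_{v+i})/3:
  u_0 = 17/5;  a_1 = 1;  u_1 = (u_0 − 1)/3 = 4/5
  u_1 = 4/5;  a_2 = 2;  u_2 = (u_1 − 2)/3 = -2/5
Digits: (0, 1, 2).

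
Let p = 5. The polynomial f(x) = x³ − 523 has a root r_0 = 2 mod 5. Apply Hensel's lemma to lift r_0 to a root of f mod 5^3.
r_2 = 22 (mod 125)

Hensel: r_{i+1} = r_i − f(r_i)/f′(r_i) mod 5^{i+2}, where f′(x) = 3x². Iterate:
  r_0 = 2 (mod 5)
  r_1 = 22 (mod 25)
  r_2 = 22 (mod 125)
Final: r = 22 with f(r) ≡ 0 mod 5^3.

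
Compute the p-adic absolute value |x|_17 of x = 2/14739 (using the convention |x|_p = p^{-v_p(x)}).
|2/14739|_17 = 4913

Step 1 — compute v_17(x) by factoring powers of 17 out of the numerator and denominator: v_17(2/14739) = -3. Step 2 — apply |x|_p = p^{-v_p(x)} = 17^{3} = 4913.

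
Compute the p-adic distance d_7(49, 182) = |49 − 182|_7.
d_7(49, 182) = 1/7

Step 1 — x − y = 49 − 182 = -133. Step 2 — v_7(-133) = 1 (factor: -133 = −(7^1 · 19); the sign does not affect v_p). Step 3 — |x − y|_7 = 7^{-1} = 1/7.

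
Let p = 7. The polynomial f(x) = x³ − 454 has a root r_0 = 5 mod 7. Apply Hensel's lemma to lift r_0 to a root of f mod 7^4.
r_3 = 2021 (mod 2401)

Hensel: r_{i+1} = r_i − f(r_i)/f′(r_i) mod 7^{i+2}, where f′(x) = 3x². Iterate:
  r_0 = 5 (mod 7)
  r_1 = 12 (mod 49)
  r_2 = 306 (mod 343)
  r_3 = 2021 (mod 2401)
Final: r = 2021 with f(r) ≡ 0 mod 7^4.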